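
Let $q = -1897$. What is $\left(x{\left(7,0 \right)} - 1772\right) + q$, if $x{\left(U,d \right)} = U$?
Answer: $-3662$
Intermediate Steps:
$\left(x{\left(7,0 \right)} - 1772\right) + q = \left(7 - 1772\right) - 1897 = -1765 - 1897 = -3662$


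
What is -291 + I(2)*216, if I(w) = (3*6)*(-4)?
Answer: -15843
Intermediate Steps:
I(w) = -72 (I(w) = 18*(-4) = -72)
-291 + I(2)*216 = -291 - 72*216 = -291 - 15552 = -15843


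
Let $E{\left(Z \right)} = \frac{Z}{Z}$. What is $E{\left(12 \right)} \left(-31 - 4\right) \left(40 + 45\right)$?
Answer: $-2975$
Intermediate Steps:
$E{\left(Z \right)} = 1$
$E{\left(12 \right)} \left(-31 - 4\right) \left(40 + 45\right) = 1 \left(-31 - 4\right) \left(40 + 45\right) = 1 \left(\left(-35\right) 85\right) = 1 \left(-2975\right) = -2975$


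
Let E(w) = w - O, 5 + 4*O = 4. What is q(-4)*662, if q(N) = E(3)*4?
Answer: 8606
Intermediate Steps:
O = -1/4 (O = -5/4 + (1/4)*4 = -5/4 + 1 = -1/4 ≈ -0.25000)
E(w) = 1/4 + w (E(w) = w - 1*(-1/4) = w + 1/4 = 1/4 + w)
q(N) = 13 (q(N) = (1/4 + 3)*4 = (13/4)*4 = 13)
q(-4)*662 = 13*662 = 8606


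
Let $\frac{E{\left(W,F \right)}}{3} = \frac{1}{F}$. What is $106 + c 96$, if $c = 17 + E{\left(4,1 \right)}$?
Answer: $2026$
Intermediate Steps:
$E{\left(W,F \right)} = \frac{3}{F}$
$c = 20$ ($c = 17 + \frac{3}{1} = 17 + 3 \cdot 1 = 17 + 3 = 20$)
$106 + c 96 = 106 + 20 \cdot 96 = 106 + 1920 = 2026$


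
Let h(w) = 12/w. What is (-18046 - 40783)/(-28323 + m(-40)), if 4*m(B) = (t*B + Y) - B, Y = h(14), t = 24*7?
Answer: 823606/419899 ≈ 1.9614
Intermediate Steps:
t = 168
Y = 6/7 (Y = 12/14 = 12*(1/14) = 6/7 ≈ 0.85714)
m(B) = 3/14 + 167*B/4 (m(B) = ((168*B + 6/7) - B)/4 = ((6/7 + 168*B) - B)/4 = (6/7 + 167*B)/4 = 3/14 + 167*B/4)
(-18046 - 40783)/(-28323 + m(-40)) = (-18046 - 40783)/(-28323 + (3/14 + (167/4)*(-40))) = -58829/(-28323 + (3/14 - 1670)) = -58829/(-28323 - 23377/14) = -58829/(-419899/14) = -58829*(-14/419899) = 823606/419899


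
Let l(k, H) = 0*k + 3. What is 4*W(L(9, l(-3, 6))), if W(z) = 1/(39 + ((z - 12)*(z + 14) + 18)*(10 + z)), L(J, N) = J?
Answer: -2/465 ≈ -0.0043011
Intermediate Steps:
l(k, H) = 3 (l(k, H) = 0 + 3 = 3)
W(z) = 1/(39 + (10 + z)*(18 + (-12 + z)*(14 + z))) (W(z) = 1/(39 + ((-12 + z)*(14 + z) + 18)*(10 + z)) = 1/(39 + (18 + (-12 + z)*(14 + z))*(10 + z)) = 1/(39 + (10 + z)*(18 + (-12 + z)*(14 + z))))
4*W(L(9, l(-3, 6))) = 4/(-1461 + 9**3 - 130*9 + 12*9**2) = 4/(-1461 + 729 - 1170 + 12*81) = 4/(-1461 + 729 - 1170 + 972) = 4/(-930) = 4*(-1/930) = -2/465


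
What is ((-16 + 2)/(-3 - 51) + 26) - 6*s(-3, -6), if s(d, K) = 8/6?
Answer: 493/27 ≈ 18.259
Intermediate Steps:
s(d, K) = 4/3 (s(d, K) = 8*(1/6) = 4/3)
((-16 + 2)/(-3 - 51) + 26) - 6*s(-3, -6) = ((-16 + 2)/(-3 - 51) + 26) - 6*4/3 = (-14/(-54) + 26) - 8 = (-14*(-1/54) + 26) - 8 = (7/27 + 26) - 8 = 709/27 - 8 = 493/27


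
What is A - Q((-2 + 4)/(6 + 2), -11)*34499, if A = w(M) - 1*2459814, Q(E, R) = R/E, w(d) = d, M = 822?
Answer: -941036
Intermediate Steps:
A = -2458992 (A = 822 - 1*2459814 = 822 - 2459814 = -2458992)
A - Q((-2 + 4)/(6 + 2), -11)*34499 = -2458992 - (-11*(6 + 2)/(-2 + 4))*34499 = -2458992 - (-11/(2/8))*34499 = -2458992 - (-11/(2*(⅛)))*34499 = -2458992 - (-11/¼)*34499 = -2458992 - (-11*4)*34499 = -2458992 - (-44)*34499 = -2458992 - 1*(-1517956) = -2458992 + 1517956 = -941036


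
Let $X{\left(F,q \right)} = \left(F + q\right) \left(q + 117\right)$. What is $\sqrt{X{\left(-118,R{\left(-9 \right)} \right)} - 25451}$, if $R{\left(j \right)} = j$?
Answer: $i \sqrt{39167} \approx 197.91 i$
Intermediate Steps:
$X{\left(F,q \right)} = \left(117 + q\right) \left(F + q\right)$ ($X{\left(F,q \right)} = \left(F + q\right) \left(117 + q\right) = \left(117 + q\right) \left(F + q\right)$)
$\sqrt{X{\left(-118,R{\left(-9 \right)} \right)} - 25451} = \sqrt{\left(\left(-9\right)^{2} + 117 \left(-118\right) + 117 \left(-9\right) - -1062\right) - 25451} = \sqrt{\left(81 - 13806 - 1053 + 1062\right) - 25451} = \sqrt{-13716 - 25451} = \sqrt{-39167} = i \sqrt{39167}$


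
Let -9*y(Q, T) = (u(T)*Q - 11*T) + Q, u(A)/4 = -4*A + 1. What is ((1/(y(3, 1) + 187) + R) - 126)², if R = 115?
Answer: 360544144/2982529 ≈ 120.89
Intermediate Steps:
u(A) = 4 - 16*A (u(A) = 4*(-4*A + 1) = 4*(1 - 4*A) = 4 - 16*A)
y(Q, T) = -Q/9 + 11*T/9 - Q*(4 - 16*T)/9 (y(Q, T) = -(((4 - 16*T)*Q - 11*T) + Q)/9 = -((Q*(4 - 16*T) - 11*T) + Q)/9 = -((-11*T + Q*(4 - 16*T)) + Q)/9 = -(Q - 11*T + Q*(4 - 16*T))/9 = -Q/9 + 11*T/9 - Q*(4 - 16*T)/9)
((1/(y(3, 1) + 187) + R) - 126)² = ((1/((-5/9*3 + (11/9)*1 + (16/9)*3*1) + 187) + 115) - 126)² = ((1/((-5/3 + 11/9 + 16/3) + 187) + 115) - 126)² = ((1/(44/9 + 187) + 115) - 126)² = ((1/(1727/9) + 115) - 126)² = ((9/1727 + 115) - 126)² = (198614/1727 - 126)² = (-18988/1727)² = 360544144/2982529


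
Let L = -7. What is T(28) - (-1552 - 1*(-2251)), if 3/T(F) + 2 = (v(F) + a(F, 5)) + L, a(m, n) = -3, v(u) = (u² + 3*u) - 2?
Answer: -596943/854 ≈ -699.00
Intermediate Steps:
v(u) = -2 + u² + 3*u
T(F) = 3/(-14 + F² + 3*F) (T(F) = 3/(-2 + (((-2 + F² + 3*F) - 3) - 7)) = 3/(-2 + ((-5 + F² + 3*F) - 7)) = 3/(-2 + (-12 + F² + 3*F)) = 3/(-14 + F² + 3*F))
T(28) - (-1552 - 1*(-2251)) = 3/(-14 + 28² + 3*28) - (-1552 - 1*(-2251)) = 3/(-14 + 784 + 84) - (-1552 + 2251) = 3/854 - 1*699 = 3*(1/854) - 699 = 3/854 - 699 = -596943/854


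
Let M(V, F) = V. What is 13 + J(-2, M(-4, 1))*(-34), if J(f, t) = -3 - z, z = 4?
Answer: 251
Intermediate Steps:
J(f, t) = -7 (J(f, t) = -3 - 1*4 = -3 - 4 = -7)
13 + J(-2, M(-4, 1))*(-34) = 13 - 7*(-34) = 13 + 238 = 251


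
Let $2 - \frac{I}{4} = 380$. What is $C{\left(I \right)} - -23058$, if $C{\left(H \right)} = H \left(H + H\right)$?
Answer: $4595346$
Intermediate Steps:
$I = -1512$ ($I = 8 - 1520 = -1512$)
$C{\left(H \right)} = 2 H^{2}$ ($C{\left(H \right)} = H 2 H = 2 H^{2}$)
$C{\left(I \right)} - -23058 = 2 \left(-1512\right)^{2} - -23058 = 2 \cdot 2286144 + 23058 = 4572288 + 23058 = 4595346$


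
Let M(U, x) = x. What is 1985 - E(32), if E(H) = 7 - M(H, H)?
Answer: 2010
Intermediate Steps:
E(H) = 7 - H
1985 - E(32) = 1985 - (7 - 1*32) = 1985 - (7 - 32) = 1985 - 1*(-25) = 1985 + 25 = 2010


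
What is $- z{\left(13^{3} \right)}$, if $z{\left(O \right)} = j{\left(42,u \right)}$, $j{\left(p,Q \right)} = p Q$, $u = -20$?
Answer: $840$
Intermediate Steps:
$j{\left(p,Q \right)} = Q p$
$z{\left(O \right)} = -840$ ($z{\left(O \right)} = \left(-20\right) 42 = -840$)
$- z{\left(13^{3} \right)} = \left(-1\right) \left(-840\right) = 840$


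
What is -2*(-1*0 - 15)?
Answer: 30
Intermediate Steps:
-2*(-1*0 - 15) = -2*(0 - 15) = -2*(-15) = 30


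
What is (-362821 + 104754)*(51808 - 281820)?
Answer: 59358506804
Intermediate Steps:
(-362821 + 104754)*(51808 - 281820) = -258067*(-230012) = 59358506804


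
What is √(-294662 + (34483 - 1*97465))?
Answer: 2*I*√89411 ≈ 598.03*I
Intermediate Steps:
√(-294662 + (34483 - 1*97465)) = √(-294662 + (34483 - 97465)) = √(-294662 - 62982) = √(-357644) = 2*I*√89411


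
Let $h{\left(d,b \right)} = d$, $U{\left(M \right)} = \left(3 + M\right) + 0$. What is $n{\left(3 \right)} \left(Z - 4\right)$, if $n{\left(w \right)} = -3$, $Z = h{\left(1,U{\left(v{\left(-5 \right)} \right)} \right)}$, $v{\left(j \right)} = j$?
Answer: $9$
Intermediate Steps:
$U{\left(M \right)} = 3 + M$
$Z = 1$
$n{\left(3 \right)} \left(Z - 4\right) = - 3 \left(1 - 4\right) = \left(-3\right) \left(-3\right) = 9$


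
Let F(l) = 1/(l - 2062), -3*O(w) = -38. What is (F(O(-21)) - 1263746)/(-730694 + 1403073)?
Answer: -7769510411/4133786092 ≈ -1.8795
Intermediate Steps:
O(w) = 38/3 (O(w) = -⅓*(-38) = 38/3)
F(l) = 1/(-2062 + l)
(F(O(-21)) - 1263746)/(-730694 + 1403073) = (1/(-2062 + 38/3) - 1263746)/(-730694 + 1403073) = (1/(-6148/3) - 1263746)/672379 = (-3/6148 - 1263746)*(1/672379) = -7769510411/6148*1/672379 = -7769510411/4133786092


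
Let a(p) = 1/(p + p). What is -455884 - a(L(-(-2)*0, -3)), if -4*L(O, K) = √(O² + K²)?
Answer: -1367650/3 ≈ -4.5588e+5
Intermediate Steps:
L(O, K) = -√(K² + O²)/4 (L(O, K) = -√(O² + K²)/4 = -√(K² + O²)/4)
a(p) = 1/(2*p)
-455884 - a(L(-(-2)*0, -3)) = -455884 - 1/(2*((-√((-3)² + (-(-2)*0)²)/4))) = -455884 - 1/(2*((-√(9 + (-1*0)²)/4))) = -455884 - 1/(2*((-√(9 + 0²)/4))) = -455884 - 1/(2*((-√(9 + 0)/4))) = -455884 - 1/(2*((-√9/4))) = -455884 - 1/(2*((-¼*3))) = -455884 - 1/(2*(-¾)) = -455884 - (-4)/(2*3) = -455884 - 1*(-⅔) = -455884 + ⅔ = -1367650/3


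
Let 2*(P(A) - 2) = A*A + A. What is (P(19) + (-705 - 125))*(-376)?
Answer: 239888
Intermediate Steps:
P(A) = 2 + A/2 + A²/2 (P(A) = 2 + (A*A + A)/2 = 2 + (A² + A)/2 = 2 + (A + A²)/2 = 2 + (A/2 + A²/2) = 2 + A/2 + A²/2)
(P(19) + (-705 - 125))*(-376) = ((2 + (½)*19 + (½)*19²) + (-705 - 125))*(-376) = ((2 + 19/2 + (½)*361) - 830)*(-376) = ((2 + 19/2 + 361/2) - 830)*(-376) = (192 - 830)*(-376) = -638*(-376) = 239888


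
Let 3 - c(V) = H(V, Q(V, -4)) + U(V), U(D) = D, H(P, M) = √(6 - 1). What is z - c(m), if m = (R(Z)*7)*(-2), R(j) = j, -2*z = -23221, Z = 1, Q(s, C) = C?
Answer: 23187/2 + √5 ≈ 11596.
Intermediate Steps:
H(P, M) = √5
z = 23221/2 (z = -½*(-23221) = 23221/2 ≈ 11611.)
m = -14 (m = (1*7)*(-2) = 7*(-2) = -14)
c(V) = 3 - V - √5 (c(V) = 3 - (√5 + V) = 3 - (V + √5) = 3 + (-V - √5) = 3 - V - √5)
z - c(m) = 23221/2 - (3 - 1*(-14) - √5) = 23221/2 - (3 + 14 - √5) = 23221/2 - (17 - √5) = 23221/2 + (-17 + √5) = 23187/2 + √5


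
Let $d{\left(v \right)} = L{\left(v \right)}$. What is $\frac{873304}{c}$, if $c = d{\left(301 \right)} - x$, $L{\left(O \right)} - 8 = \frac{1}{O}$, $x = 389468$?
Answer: $- \frac{262864504}{117227459} \approx -2.2423$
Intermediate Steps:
$L{\left(O \right)} = 8 + \frac{1}{O}$
$d{\left(v \right)} = 8 + \frac{1}{v}$
$c = - \frac{117227459}{301}$ ($c = \left(8 + \frac{1}{301}\right) - 389468 = \frac{2409}{301} - 389468 = - \frac{117227459}{301} \approx -3.8946 \cdot 10^{5}$)
$\frac{873304}{c} = \frac{873304}{- \frac{117227459}{301}} = 873304 \left(- \frac{301}{117227459}\right) = - \frac{262864504}{117227459}$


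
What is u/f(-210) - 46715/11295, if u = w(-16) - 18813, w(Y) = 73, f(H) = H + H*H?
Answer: -15079931/3304917 ≈ -4.5629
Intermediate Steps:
f(H) = H + H²
u = -18740 (u = 73 - 18813 = -18740)
u/f(-210) - 46715/11295 = -18740*(-1/(210*(1 - 210))) - 46715/11295 = -18740/((-210*(-209))) - 46715*1/11295 = -18740/43890 - 9343/2259 = -18740*1/43890 - 9343/2259 = -1874/4389 - 9343/2259 = -15079931/3304917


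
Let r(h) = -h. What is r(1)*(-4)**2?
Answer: -16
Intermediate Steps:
r(1)*(-4)**2 = -1*1*(-4)**2 = -1*16 = -16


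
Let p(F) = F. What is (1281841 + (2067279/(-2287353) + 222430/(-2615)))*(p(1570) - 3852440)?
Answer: -1968237571225020710160/398761873 ≈ -4.9359e+12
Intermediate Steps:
(1281841 + (2067279/(-2287353) + 222430/(-2615)))*(p(1570) - 3852440) = (1281841 + (2067279/(-2287353) + 222430/(-2615)))*(1570 - 3852440) = (1281841 + (2067279*(-1/2287353) + 222430*(-1/2615)))*(-3850870) = (1281841 + (-689093/762451 - 44486/523))*(-3850870) = (1281841 - 34278790825/398761873)*(-3850870) = (511115039257368/398761873)*(-3850870) = -1968237571225020710160/398761873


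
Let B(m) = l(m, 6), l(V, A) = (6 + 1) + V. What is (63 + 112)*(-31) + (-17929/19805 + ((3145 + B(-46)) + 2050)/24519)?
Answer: -2634710949446/485598795 ≈ -5425.7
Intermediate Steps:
l(V, A) = 7 + V
B(m) = 7 + m
(63 + 112)*(-31) + (-17929/19805 + ((3145 + B(-46)) + 2050)/24519) = (63 + 112)*(-31) + (-17929/19805 + ((3145 + (7 - 46)) + 2050)/24519) = 175*(-31) + (-17929*1/19805 + ((3145 - 39) + 2050)*(1/24519)) = -5425 + (-17929/19805 + (3106 + 2050)*(1/24519)) = -5425 + (-17929/19805 + 5156*(1/24519)) = -5425 + (-17929/19805 + 5156/24519) = -5425 - 337486571/485598795 = -2634710949446/485598795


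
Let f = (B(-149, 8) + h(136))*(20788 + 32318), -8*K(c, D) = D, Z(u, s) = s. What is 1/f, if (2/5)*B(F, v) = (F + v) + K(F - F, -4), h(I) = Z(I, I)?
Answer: -2/22862133 ≈ -8.7481e-8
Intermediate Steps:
h(I) = I
K(c, D) = -D/8
B(F, v) = 5/4 + 5*F/2 + 5*v/2 (B(F, v) = 5*((F + v) - 1/8*(-4))/2 = 5*((F + v) + 1/2)/2 = 5*(1/2 + F + v)/2 = 5/4 + 5*F/2 + 5*v/2)
f = -22862133/2 (f = ((5/4 + (5/2)*(-149) + (5/2)*8) + 136)*(20788 + 32318) = ((5/4 - 745/2 + 20) + 136)*53106 = (-1405/4 + 136)*53106 = -861/4*53106 = -22862133/2 ≈ -1.1431e+7)
1/f = 1/(-22862133/2) = -2/22862133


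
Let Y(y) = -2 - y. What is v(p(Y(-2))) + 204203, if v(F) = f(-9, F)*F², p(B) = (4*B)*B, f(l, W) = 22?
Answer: 204203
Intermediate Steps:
p(B) = 4*B²
v(F) = 22*F²
v(p(Y(-2))) + 204203 = 22*(4*(-2 - 1*(-2))²)² + 204203 = 22*(4*(-2 + 2)²)² + 204203 = 22*(4*0²)² + 204203 = 22*(4*0)² + 204203 = 22*0² + 204203 = 22*0 + 204203 = 0 + 204203 = 204203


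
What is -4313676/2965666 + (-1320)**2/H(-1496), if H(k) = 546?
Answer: 430418430942/134937803 ≈ 3189.8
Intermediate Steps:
-4313676/2965666 + (-1320)**2/H(-1496) = -4313676/2965666 + (-1320)**2/546 = -4313676*1/2965666 + 1742400*(1/546) = -2156838/1482833 + 290400/91 = 430418430942/134937803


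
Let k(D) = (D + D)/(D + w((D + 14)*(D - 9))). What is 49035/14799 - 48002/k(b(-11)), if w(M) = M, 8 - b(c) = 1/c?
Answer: 171809951538/4829407 ≈ 35576.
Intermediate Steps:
b(c) = 8 - 1/c
k(D) = 2*D/(D + (-9 + D)*(14 + D)) (k(D) = (D + D)/(D + (D + 14)*(D - 9)) = (2*D)/(D + (14 + D)*(-9 + D)) = (2*D)/(D + (-9 + D)*(14 + D)) = 2*D/(D + (-9 + D)*(14 + D)))
49035/14799 - 48002/k(b(-11)) = 49035/14799 - 48002*(-126 + (8 - 1/(-11))**2 + 6*(8 - 1/(-11)))/(2*(8 - 1/(-11))) = 49035*(1/14799) - 48002*(-126 + (8 - 1*(-1/11))**2 + 6*(8 - 1*(-1/11)))/(2*(8 - 1*(-1/11))) = 16345/4933 - 48002*(-126 + (8 + 1/11)**2 + 6*(8 + 1/11))/(2*(8 + 1/11)) = 16345/4933 - 48002/(2*(89/11)/(-126 + (89/11)**2 + 6*(89/11))) = 16345/4933 - 48002/(2*(89/11)/(-126 + 7921/121 + 534/11)) = 16345/4933 - 48002/(2*(89/11)/(-1451/121)) = 16345/4933 - 48002/(2*(89/11)*(-121/1451)) = 16345/4933 - 48002/(-1958/1451) = 16345/4933 - 48002*(-1451/1958) = 16345/4933 + 34825451/979 = 171809951538/4829407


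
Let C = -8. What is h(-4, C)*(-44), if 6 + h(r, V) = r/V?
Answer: 242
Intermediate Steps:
h(r, V) = -6 + r/V
h(-4, C)*(-44) = (-6 - 4/(-8))*(-44) = (-6 - 4*(-⅛))*(-44) = (-6 + ½)*(-44) = -11/2*(-44) = 242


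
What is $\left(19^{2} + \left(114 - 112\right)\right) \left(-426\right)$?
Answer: $-154638$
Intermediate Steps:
$\left(19^{2} + \left(114 - 112\right)\right) \left(-426\right) = \left(361 + 2\right) \left(-426\right) = 363 \left(-426\right) = -154638$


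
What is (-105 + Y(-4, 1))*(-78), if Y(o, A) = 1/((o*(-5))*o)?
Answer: 327639/40 ≈ 8191.0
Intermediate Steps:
Y(o, A) = -1/(5*o**2) (Y(o, A) = 1/((-5*o)*o) = 1/(-5*o**2) = -1/(5*o**2))
(-105 + Y(-4, 1))*(-78) = (-105 - 1/5/(-4)**2)*(-78) = (-105 - 1/5*1/16)*(-78) = (-105 - 1/80)*(-78) = -8401/80*(-78) = 327639/40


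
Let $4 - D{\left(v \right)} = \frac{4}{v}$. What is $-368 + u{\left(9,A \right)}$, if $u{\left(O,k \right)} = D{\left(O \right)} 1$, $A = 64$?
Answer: $- \frac{3280}{9} \approx -364.44$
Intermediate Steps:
$D{\left(v \right)} = 4 - \frac{4}{v}$
$u{\left(O,k \right)} = 4 - \frac{4}{O}$ ($u{\left(O,k \right)} = \left(4 - \frac{4}{O}\right) 1 = 4 - \frac{4}{O}$)
$-368 + u{\left(9,A \right)} = -368 + \left(4 - \frac{4}{9}\right) = -368 + \frac{32}{9} = - \frac{3280}{9}$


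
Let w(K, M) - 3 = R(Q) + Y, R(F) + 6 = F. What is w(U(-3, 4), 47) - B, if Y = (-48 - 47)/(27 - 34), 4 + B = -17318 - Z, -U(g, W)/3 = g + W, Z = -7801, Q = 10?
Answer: 66791/7 ≈ 9541.6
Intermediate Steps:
U(g, W) = -3*W - 3*g (U(g, W) = -3*(g + W) = -3*(W + g) = -3*W - 3*g)
R(F) = -6 + F
B = -9521 (B = -4 + (-17318 - 1*(-7801)) = -4 + (-17318 + 7801) = -4 - 9517 = -9521)
Y = 95/7 (Y = -95/(-7) = -95*(-⅐) = 95/7 ≈ 13.571)
w(K, M) = 144/7 (w(K, M) = 3 + ((-6 + 10) + 95/7) = 3 + (4 + 95/7) = 3 + 123/7 = 144/7)
w(U(-3, 4), 47) - B = 144/7 - 1*(-9521) = 144/7 + 9521 = 66791/7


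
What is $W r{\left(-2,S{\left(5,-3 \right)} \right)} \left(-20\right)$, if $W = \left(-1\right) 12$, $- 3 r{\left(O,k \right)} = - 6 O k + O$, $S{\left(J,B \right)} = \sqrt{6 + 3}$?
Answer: $-2720$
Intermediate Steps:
$S{\left(J,B \right)} = 3$ ($S{\left(J,B \right)} = \sqrt{9} = 3$)
$r{\left(O,k \right)} = - \frac{O}{3} + 2 O k$ ($r{\left(O,k \right)} = - \frac{- 6 O k + O}{3} = - \frac{O - 6 O k}{3} = - \frac{O}{3} + 2 O k$)
$W = -12$
$W r{\left(-2,S{\left(5,-3 \right)} \right)} \left(-20\right) = - 12 \cdot \frac{1}{3} \left(-2\right) \left(-1 + 6 \cdot 3\right) \left(-20\right) = - 12 \cdot \frac{1}{3} \left(-2\right) \left(-1 + 18\right) \left(-20\right) = - 12 \cdot \frac{1}{3} \left(-2\right) 17 \left(-20\right) = \left(-12\right) \left(- \frac{34}{3}\right) \left(-20\right) = 136 \left(-20\right) = -2720$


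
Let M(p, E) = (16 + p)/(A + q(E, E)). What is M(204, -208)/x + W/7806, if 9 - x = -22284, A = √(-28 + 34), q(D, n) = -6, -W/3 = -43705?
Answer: 974201077/58006386 - 22*√6/66879 ≈ 16.794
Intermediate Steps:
W = 131115 (W = -3*(-43705) = 131115)
A = √6 ≈ 2.4495
M(p, E) = (16 + p)/(-6 + √6) (M(p, E) = (16 + p)/(√6 - 6) = (16 + p)/(-6 + √6))
x = 22293 (x = 9 - 1*(-22284) = 9 + 22284 = 22293)
M(204, -208)/x + W/7806 = -(16 + 204)/(6 - √6)/22293 + 131115/7806 = -1*220/(6 - √6)*(1/22293) + 131115*(1/7806) = -220/(6 - √6)*(1/22293) + 43705/2602 = -220/(22293*(6 - √6)) + 43705/2602 = 43705/2602 - 220/(22293*(6 - √6))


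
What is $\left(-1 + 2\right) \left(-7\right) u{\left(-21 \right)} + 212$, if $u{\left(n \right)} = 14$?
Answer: $114$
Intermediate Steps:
$\left(-1 + 2\right) \left(-7\right) u{\left(-21 \right)} + 212 = \left(-1 + 2\right) \left(-7\right) 14 + 212 = 1 \left(-7\right) 14 + 212 = \left(-7\right) 14 + 212 = -98 + 212 = 114$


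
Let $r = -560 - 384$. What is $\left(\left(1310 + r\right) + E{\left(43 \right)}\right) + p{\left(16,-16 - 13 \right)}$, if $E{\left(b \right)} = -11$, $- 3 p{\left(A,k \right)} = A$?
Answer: $\frac{1049}{3} \approx 349.67$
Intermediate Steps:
$p{\left(A,k \right)} = - \frac{A}{3}$
$r = -944$ ($r = -560 - 384 = -944$)
$\left(\left(1310 + r\right) + E{\left(43 \right)}\right) + p{\left(16,-16 - 13 \right)} = \left(\left(1310 - 944\right) - 11\right) - \frac{16}{3} = \left(366 - 11\right) - \frac{16}{3} = 355 - \frac{16}{3} = \frac{1049}{3}$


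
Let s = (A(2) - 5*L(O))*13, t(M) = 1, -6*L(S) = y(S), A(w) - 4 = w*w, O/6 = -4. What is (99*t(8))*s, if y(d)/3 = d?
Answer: -66924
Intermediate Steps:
y(d) = 3*d
O = -24 (O = 6*(-4) = -24)
A(w) = 4 + w**2 (A(w) = 4 + w*w = 4 + w**2)
L(S) = -S/2
s = -676 (s = ((4 + 2**2) - (-5)*(-24)/2)*13 = ((4 + 4) - 5*12)*13 = (8 - 60)*13 = -52*13 = -676)
(99*t(8))*s = (99*1)*(-676) = 99*(-676) = -66924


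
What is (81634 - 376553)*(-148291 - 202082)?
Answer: 103331654787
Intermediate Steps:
(81634 - 376553)*(-148291 - 202082) = -294919*(-350373) = 103331654787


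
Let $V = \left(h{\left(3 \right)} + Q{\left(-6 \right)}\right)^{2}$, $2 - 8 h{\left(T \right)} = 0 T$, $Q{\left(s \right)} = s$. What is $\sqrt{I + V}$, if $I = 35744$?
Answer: $\frac{\sqrt{572433}}{4} \approx 189.15$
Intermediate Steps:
$h{\left(T \right)} = \frac{1}{4}$ ($h{\left(T \right)} = \frac{1}{4} - \frac{0 T}{8} = \frac{1}{4} - 0 = \frac{1}{4} + 0 = \frac{1}{4}$)
$V = \frac{529}{16}$ ($V = \left(\frac{1}{4} - 6\right)^{2} = \left(- \frac{23}{4}\right)^{2} = \frac{529}{16} \approx 33.063$)
$\sqrt{I + V} = \sqrt{35744 + \frac{529}{16}} = \sqrt{\frac{572433}{16}} = \frac{\sqrt{572433}}{4}$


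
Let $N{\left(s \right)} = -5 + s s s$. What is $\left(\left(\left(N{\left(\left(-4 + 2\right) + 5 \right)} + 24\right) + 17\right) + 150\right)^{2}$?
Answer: $45369$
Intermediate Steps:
$N{\left(s \right)} = -5 + s^{3}$ ($N{\left(s \right)} = -5 + s s^{2} = -5 + s^{3}$)
$\left(\left(\left(N{\left(\left(-4 + 2\right) + 5 \right)} + 24\right) + 17\right) + 150\right)^{2} = \left(\left(\left(\left(-5 + \left(\left(-4 + 2\right) + 5\right)^{3}\right) + 24\right) + 17\right) + 150\right)^{2} = \left(\left(\left(\left(-5 + \left(-2 + 5\right)^{3}\right) + 24\right) + 17\right) + 150\right)^{2} = \left(\left(\left(\left(-5 + 3^{3}\right) + 24\right) + 17\right) + 150\right)^{2} = \left(\left(\left(\left(-5 + 27\right) + 24\right) + 17\right) + 150\right)^{2} = \left(\left(\left(22 + 24\right) + 17\right) + 150\right)^{2} = \left(\left(46 + 17\right) + 150\right)^{2} = \left(63 + 150\right)^{2} = 213^{2} = 45369$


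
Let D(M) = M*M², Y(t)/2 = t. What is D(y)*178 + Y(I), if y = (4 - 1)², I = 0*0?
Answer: 129762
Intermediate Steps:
I = 0
Y(t) = 2*t
y = 9 (y = 3² = 9)
D(M) = M³
D(y)*178 + Y(I) = 9³*178 + 2*0 = 729*178 + 0 = 129762 + 0 = 129762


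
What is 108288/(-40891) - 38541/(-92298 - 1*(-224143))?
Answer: -15853211391/5391273895 ≈ -2.9405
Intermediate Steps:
108288/(-40891) - 38541/(-92298 - 1*(-224143)) = 108288*(-1/40891) - 38541/(-92298 + 224143) = -108288/40891 - 38541/131845 = -15853211391/5391273895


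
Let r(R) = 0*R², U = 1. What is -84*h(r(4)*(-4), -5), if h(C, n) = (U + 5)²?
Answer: -3024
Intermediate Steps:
r(R) = 0
h(C, n) = 36 (h(C, n) = (1 + 5)² = 6² = 36)
-84*h(r(4)*(-4), -5) = -84*36 = -3024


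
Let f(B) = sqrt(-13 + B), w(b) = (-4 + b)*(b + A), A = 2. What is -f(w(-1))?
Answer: -3*I*sqrt(2) ≈ -4.2426*I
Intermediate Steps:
w(b) = (-4 + b)*(2 + b) (w(b) = (-4 + b)*(b + 2) = (-4 + b)*(2 + b))
-f(w(-1)) = -sqrt(-13 + (-8 + (-1)**2 - 2*(-1))) = -sqrt(-13 + (-8 + 1 + 2)) = -sqrt(-13 - 5) = -sqrt(-18) = -3*I*sqrt(2)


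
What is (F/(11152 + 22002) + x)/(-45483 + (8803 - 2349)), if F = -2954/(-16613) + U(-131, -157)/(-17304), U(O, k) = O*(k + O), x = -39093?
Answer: 7762261464245054/7749553685313209 ≈ 1.0016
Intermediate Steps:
U(O, k) = O*(O + k)
F = -23985802/11977973 (F = -2954/(-16613) - 131*(-131 - 157)/(-17304) = -2954*(-1/16613) - 131*(-288)*(-1/17304) = 2954/16613 + 37728*(-1/17304) = 2954/16613 - 1572/721 = -23985802/11977973 ≈ -2.0025)
(F/(11152 + 22002) + x)/(-45483 + (8803 - 2349)) = (-23985802/(11977973*(11152 + 22002)) - 39093)/(-45483 + (8803 - 2349)) = (-23985802/11977973/33154 - 39093)/(-45483 + 6454) = (-23985802/11977973*1/33154 - 39093)/(-39029) = (-11992901/198558858421 - 39093)*(-1/39029) = -7762261464245054/198558858421*(-1/39029) = 7762261464245054/7749553685313209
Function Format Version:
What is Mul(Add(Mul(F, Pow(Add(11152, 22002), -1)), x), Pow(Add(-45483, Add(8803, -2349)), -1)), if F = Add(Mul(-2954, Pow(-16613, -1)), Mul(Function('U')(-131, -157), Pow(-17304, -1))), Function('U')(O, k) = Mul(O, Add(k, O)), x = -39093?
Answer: Rational(7762261464245054, 7749553685313209) ≈ 1.0016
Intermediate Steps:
Function('U')(O, k) = Mul(O, Add(O, k))
F = Rational(-23985802, 11977973) (F = Add(Mul(-2954, Pow(-16613, -1)), Mul(Mul(-131, Add(-131, -157)), Pow(-17304, -1))) = Add(Mul(-2954, Rational(-1, 16613)), Mul(Mul(-131, -288), Rational(-1, 17304))) = Add(Rational(2954, 16613), Mul(37728, Rational(-1, 17304))) = Add(Rational(2954, 16613), Rational(-1572, 721)) = Rational(-23985802, 11977973) ≈ -2.0025)
Mul(Add(Mul(F, Pow(Add(11152, 22002), -1)), x), Pow(Add(-45483, Add(8803, -2349)), -1)) = Mul(Add(Mul(Rational(-23985802, 11977973), Pow(Add(11152, 22002), -1)), -39093), Pow(Add(-45483, Add(8803, -2349)), -1)) = Mul(Add(Mul(Rational(-23985802, 11977973), Pow(33154, -1)), -39093), Pow(Add(-45483, 6454), -1)) = Mul(Add(Mul(Rational(-23985802, 11977973), Rational(1, 33154)), -39093), Pow(-39029, -1)) = Mul(Add(Rational(-11992901, 198558858421), -39093), Rational(-1, 39029)) = Mul(Rational(-7762261464245054, 198558858421), Rational(-1, 39029)) = Rational(7762261464245054, 7749553685313209)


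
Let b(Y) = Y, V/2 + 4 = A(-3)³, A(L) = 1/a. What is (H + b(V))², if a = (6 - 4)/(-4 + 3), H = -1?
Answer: 1369/16 ≈ 85.563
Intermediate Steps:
a = -2 (a = 2/(-1) = 2*(-1) = -2)
A(L) = -½ (A(L) = 1/(-2) = -½)
V = -33/4 (V = -8 + 2*(-½)³ = -8 + 2*(-⅛) = -8 - ¼ = -33/4 ≈ -8.2500)
(H + b(V))² = (-1 - 33/4)² = (-37/4)² = 1369/16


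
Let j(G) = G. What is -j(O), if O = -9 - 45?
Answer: 54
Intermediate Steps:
O = -54
-j(O) = -1*(-54) = 54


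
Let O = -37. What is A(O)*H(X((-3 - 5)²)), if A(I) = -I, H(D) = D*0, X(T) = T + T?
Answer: 0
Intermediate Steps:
X(T) = 2*T
H(D) = 0
A(O)*H(X((-3 - 5)²)) = -1*(-37)*0 = 37*0 = 0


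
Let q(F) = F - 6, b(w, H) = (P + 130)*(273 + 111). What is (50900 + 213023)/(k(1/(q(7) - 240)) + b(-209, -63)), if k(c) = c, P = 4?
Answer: 63077597/12297983 ≈ 5.1291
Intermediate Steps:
b(w, H) = 51456 (b(w, H) = (4 + 130)*(273 + 111) = 134*384 = 51456)
q(F) = -6 + F
(50900 + 213023)/(k(1/(q(7) - 240)) + b(-209, -63)) = (50900 + 213023)/(1/((-6 + 7) - 240) + 51456) = 263923/(1/(1 - 240) + 51456) = 263923/(1/(-239) + 51456) = 263923/(-1/239 + 51456) = 263923/(12297983/239) = 263923*(239/12297983) = 63077597/12297983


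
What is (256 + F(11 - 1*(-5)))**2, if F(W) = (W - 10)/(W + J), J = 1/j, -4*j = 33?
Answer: 4511943241/68644 ≈ 65730.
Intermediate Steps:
j = -33/4 (j = -1/4*33 = -33/4 ≈ -8.2500)
J = -4/33 (J = 1/(-33/4) = -4/33 ≈ -0.12121)
F(W) = (-10 + W)/(-4/33 + W) (F(W) = (W - 10)/(W - 4/33) = (-10 + W)/(-4/33 + W))
(256 + F(11 - 1*(-5)))**2 = (256 + 33*(-10 + (11 - 1*(-5)))/(-4 + 33*(11 - 1*(-5))))**2 = (256 + 33*(-10 + (11 + 5))/(-4 + 33*(11 + 5)))**2 = (256 + 33*(-10 + 16)/(-4 + 33*16))**2 = (256 + 33*6/(-4 + 528))**2 = (256 + 33*6/524)**2 = (256 + 33*(1/524)*6)**2 = (256 + 99/262)**2 = (67171/262)**2 = 4511943241/68644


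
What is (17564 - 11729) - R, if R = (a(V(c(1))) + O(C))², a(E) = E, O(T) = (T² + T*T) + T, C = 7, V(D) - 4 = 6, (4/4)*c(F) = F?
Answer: -7390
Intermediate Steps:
c(F) = F
V(D) = 10 (V(D) = 4 + 6 = 10)
O(T) = T + 2*T² (O(T) = (T² + T²) + T = 2*T² + T = T + 2*T²)
R = 13225 (R = (10 + 7*(1 + 2*7))² = (10 + 7*(1 + 14))² = (10 + 7*15)² = (10 + 105)² = 115² = 13225)
(17564 - 11729) - R = (17564 - 11729) - 1*13225 = 5835 - 13225 = -7390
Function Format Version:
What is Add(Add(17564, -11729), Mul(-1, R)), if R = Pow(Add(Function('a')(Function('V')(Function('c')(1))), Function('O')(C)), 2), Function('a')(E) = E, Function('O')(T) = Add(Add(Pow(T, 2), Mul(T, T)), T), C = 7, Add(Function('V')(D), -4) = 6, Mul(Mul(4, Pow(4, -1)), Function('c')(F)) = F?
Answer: -7390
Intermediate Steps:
Function('c')(F) = F
Function('V')(D) = 10 (Function('V')(D) = Add(4, 6) = 10)
Function('O')(T) = Add(T, Mul(2, Pow(T, 2))) (Function('O')(T) = Add(Add(Pow(T, 2), Pow(T, 2)), T) = Add(Mul(2, Pow(T, 2)), T) = Add(T, Mul(2, Pow(T, 2))))
R = 13225 (R = Pow(Add(10, Mul(7, Add(1, Mul(2, 7)))), 2) = Pow(Add(10, Mul(7, Add(1, 14))), 2) = Pow(Add(10, Mul(7, 15)), 2) = Pow(Add(10, 105), 2) = Pow(115, 2) = 13225)
Add(Add(17564, -11729), Mul(-1, R)) = Add(Add(17564, -11729), Mul(-1, 13225)) = Add(5835, -13225) = -7390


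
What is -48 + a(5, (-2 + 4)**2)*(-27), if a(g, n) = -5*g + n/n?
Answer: 600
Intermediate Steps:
a(g, n) = 1 - 5*g (a(g, n) = -5*g + 1 = 1 - 5*g)
-48 + a(5, (-2 + 4)**2)*(-27) = -48 + (1 - 5*5)*(-27) = -48 + (1 - 25)*(-27) = -48 - 24*(-27) = -48 + 648 = 600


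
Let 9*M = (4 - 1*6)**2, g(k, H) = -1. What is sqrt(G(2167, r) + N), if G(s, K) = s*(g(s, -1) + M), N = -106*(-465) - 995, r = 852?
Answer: 2*sqrt(105955)/3 ≈ 217.00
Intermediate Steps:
N = 48295 (N = 49290 - 995 = 48295)
M = 4/9 (M = (4 - 1*6)**2/9 = (4 - 6)**2/9 = (1/9)*(-2)**2 = (1/9)*4 = 4/9 ≈ 0.44444)
G(s, K) = -5*s/9 (G(s, K) = s*(-1 + 4/9) = s*(-5/9) = -5*s/9)
sqrt(G(2167, r) + N) = sqrt(-5/9*2167 + 48295) = sqrt(-10835/9 + 48295) = sqrt(423820/9) = 2*sqrt(105955)/3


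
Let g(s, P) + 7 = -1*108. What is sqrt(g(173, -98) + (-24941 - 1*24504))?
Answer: 2*I*sqrt(12390) ≈ 222.62*I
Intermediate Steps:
g(s, P) = -115 (g(s, P) = -7 - 1*108 = -7 - 108 = -115)
sqrt(g(173, -98) + (-24941 - 1*24504)) = sqrt(-115 + (-24941 - 1*24504)) = sqrt(-115 + (-24941 - 24504)) = sqrt(-115 - 49445) = sqrt(-49560) = 2*I*sqrt(12390)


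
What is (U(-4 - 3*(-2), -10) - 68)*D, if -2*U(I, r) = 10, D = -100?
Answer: 7300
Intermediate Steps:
U(I, r) = -5 (U(I, r) = -½*10 = -5)
(U(-4 - 3*(-2), -10) - 68)*D = (-5 - 68)*(-100) = -73*(-100) = 7300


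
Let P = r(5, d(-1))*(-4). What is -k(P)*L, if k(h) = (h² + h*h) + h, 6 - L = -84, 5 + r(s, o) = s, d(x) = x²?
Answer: 0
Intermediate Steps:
r(s, o) = -5 + s
L = 90 (L = 6 - 1*(-84) = 6 + 84 = 90)
P = 0 (P = (-5 + 5)*(-4) = 0*(-4) = 0)
k(h) = h + 2*h² (k(h) = (h² + h²) + h = 2*h² + h = h + 2*h²)
-k(P)*L = -0*(1 + 2*0)*90 = -0*(1 + 0)*90 = -0*1*90 = -0*90 = -1*0 = 0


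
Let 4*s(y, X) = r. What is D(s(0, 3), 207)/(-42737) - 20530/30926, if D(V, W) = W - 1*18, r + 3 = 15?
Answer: -441617812/660842231 ≈ -0.66827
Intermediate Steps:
r = 12 (r = -3 + 15 = 12)
s(y, X) = 3 (s(y, X) = (1/4)*12 = 3)
D(V, W) = -18 + W (D(V, W) = W - 18 = -18 + W)
D(s(0, 3), 207)/(-42737) - 20530/30926 = (-18 + 207)/(-42737) - 20530/30926 = 189*(-1/42737) - 20530*1/30926 = -189/42737 - 10265/15463 = -441617812/660842231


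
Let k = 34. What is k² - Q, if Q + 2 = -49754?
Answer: 50912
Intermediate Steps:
Q = -49756 (Q = -2 - 49754 = -49756)
k² - Q = 34² - 1*(-49756) = 1156 + 49756 = 50912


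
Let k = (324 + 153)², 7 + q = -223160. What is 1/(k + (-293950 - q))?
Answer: 1/156746 ≈ 6.3797e-6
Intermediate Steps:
q = -223167 (q = -7 - 223160 = -223167)
k = 227529 (k = 477² = 227529)
1/(k + (-293950 - q)) = 1/(227529 + (-293950 - 1*(-223167))) = 1/(227529 + (-293950 + 223167)) = 1/(227529 - 70783) = 1/156746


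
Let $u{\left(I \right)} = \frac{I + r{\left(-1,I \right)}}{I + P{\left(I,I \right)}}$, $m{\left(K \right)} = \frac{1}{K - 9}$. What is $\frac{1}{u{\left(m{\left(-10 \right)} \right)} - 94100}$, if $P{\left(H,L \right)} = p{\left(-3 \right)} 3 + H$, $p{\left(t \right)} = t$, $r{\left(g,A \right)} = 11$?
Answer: $- \frac{173}{16279508} \approx -1.0627 \cdot 10^{-5}$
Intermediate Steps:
$m{\left(K \right)} = \frac{1}{-9 + K}$
$P{\left(H,L \right)} = -9 + H$ ($P{\left(H,L \right)} = \left(-3\right) 3 + H = -9 + H$)
$u{\left(I \right)} = \frac{11 + I}{-9 + 2 I}$ ($u{\left(I \right)} = \frac{I + 11}{I + \left(-9 + I\right)} = \frac{11 + I}{-9 + 2 I}$)
$\frac{1}{u{\left(m{\left(-10 \right)} \right)} - 94100} = \frac{1}{\frac{11 + \frac{1}{-9 - 10}}{-9 + \frac{2}{-9 - 10}} - 94100} = \frac{1}{\frac{11 + \frac{1}{-19}}{-9 + \frac{2}{-19}} - 94100} = \frac{1}{\frac{11 - \frac{1}{19}}{-9 + 2 \left(- \frac{1}{19}\right)} - 94100} = \frac{1}{\frac{1}{-9 - \frac{2}{19}} \cdot \frac{208}{19} - 94100} = \frac{1}{\frac{1}{- \frac{173}{19}} \cdot \frac{208}{19} - 94100} = \frac{1}{\left(- \frac{19}{173}\right) \frac{208}{19} - 94100} = \frac{1}{- \frac{208}{173} - 94100} = \frac{1}{- \frac{16279508}{173}} = - \frac{173}{16279508}$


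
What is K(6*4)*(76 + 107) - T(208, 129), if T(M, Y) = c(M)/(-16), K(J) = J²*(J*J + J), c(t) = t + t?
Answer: 63244826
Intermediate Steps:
c(t) = 2*t
K(J) = J²*(J + J²) (K(J) = J²*(J² + J) = J²*(J + J²))
T(M, Y) = -M/8 (T(M, Y) = (2*M)/(-16) = (2*M)*(-1/16) = -M/8)
K(6*4)*(76 + 107) - T(208, 129) = ((6*4)³*(1 + 6*4))*(76 + 107) - (-1)*208/8 = (24³*(1 + 24))*183 - 1*(-26) = (13824*25)*183 + 26 = 345600*183 + 26 = 63244800 + 26 = 63244826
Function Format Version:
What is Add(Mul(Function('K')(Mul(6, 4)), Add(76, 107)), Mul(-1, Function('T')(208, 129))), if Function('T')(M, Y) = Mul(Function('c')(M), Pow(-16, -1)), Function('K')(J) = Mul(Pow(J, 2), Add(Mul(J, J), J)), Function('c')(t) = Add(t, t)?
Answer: 63244826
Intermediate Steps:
Function('c')(t) = Mul(2, t)
Function('K')(J) = Mul(Pow(J, 2), Add(J, Pow(J, 2))) (Function('K')(J) = Mul(Pow(J, 2), Add(Pow(J, 2), J)) = Mul(Pow(J, 2), Add(J, Pow(J, 2))))
Function('T')(M, Y) = Mul(Rational(-1, 8), M) (Function('T')(M, Y) = Mul(Mul(2, M), Pow(-16, -1)) = Mul(Mul(2, M), Rational(-1, 16)) = Mul(Rational(-1, 8), M))
Add(Mul(Function('K')(Mul(6, 4)), Add(76, 107)), Mul(-1, Function('T')(208, 129))) = Add(Mul(Mul(Pow(Mul(6, 4), 3), Add(1, Mul(6, 4))), Add(76, 107)), Mul(-1, Mul(Rational(-1, 8), 208))) = Add(Mul(Mul(Pow(24, 3), Add(1, 24)), 183), Mul(-1, -26)) = Add(Mul(Mul(13824, 25), 183), 26) = Add(Mul(345600, 183), 26) = Add(63244800, 26) = 63244826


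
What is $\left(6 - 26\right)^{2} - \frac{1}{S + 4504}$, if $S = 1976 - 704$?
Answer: $\frac{2310399}{5776} \approx 400.0$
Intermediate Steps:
$S = 1272$ ($S = 1976 - 704 = 1272$)
$\left(6 - 26\right)^{2} - \frac{1}{S + 4504} = \left(6 - 26\right)^{2} - \frac{1}{1272 + 4504} = \left(-20\right)^{2} - \frac{1}{5776} = 400 - \frac{1}{5776} = \frac{2310399}{5776}$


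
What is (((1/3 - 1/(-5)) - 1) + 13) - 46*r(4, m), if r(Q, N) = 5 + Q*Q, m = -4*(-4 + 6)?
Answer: -14302/15 ≈ -953.47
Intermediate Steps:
m = -8 (m = -4*2 = -8)
r(Q, N) = 5 + Q²
(((1/3 - 1/(-5)) - 1) + 13) - 46*r(4, m) = (((1/3 - 1/(-5)) - 1) + 13) - 46*(5 + 4²) = (((1*(⅓) - 1*(-⅕)) - 1) + 13) - 46*(5 + 16) = (((⅓ + ⅕) - 1) + 13) - 46*21 = ((8/15 - 1) + 13) - 966 = (-7/15 + 13) - 966 = 188/15 - 966 = -14302/15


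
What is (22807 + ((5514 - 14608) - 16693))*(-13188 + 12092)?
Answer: 3266080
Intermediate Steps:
(22807 + ((5514 - 14608) - 16693))*(-13188 + 12092) = (22807 + (-9094 - 16693))*(-1096) = (22807 - 25787)*(-1096) = -2980*(-1096) = 3266080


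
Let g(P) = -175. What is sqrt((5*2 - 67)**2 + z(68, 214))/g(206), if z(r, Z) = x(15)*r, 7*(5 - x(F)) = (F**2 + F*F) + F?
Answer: -I*sqrt(45479)/1225 ≈ -0.17409*I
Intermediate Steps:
x(F) = 5 - 2*F**2/7 - F/7 (x(F) = 5 - ((F**2 + F*F) + F)/7 = 5 - ((F**2 + F**2) + F)/7 = 5 - (2*F**2 + F)/7 = 5 - (F + 2*F**2)/7 = 5 + (-2*F**2/7 - F/7) = 5 - 2*F**2/7 - F/7)
z(r, Z) = -430*r/7 (z(r, Z) = (5 - 2/7*15**2 - 1/7*15)*r = (5 - 2/7*225 - 15/7)*r = (5 - 450/7 - 15/7)*r = -430*r/7)
sqrt((5*2 - 67)**2 + z(68, 214))/g(206) = sqrt((5*2 - 67)**2 - 430/7*68)/(-175) = sqrt((10 - 67)**2 - 29240/7)*(-1/175) = sqrt((-57)**2 - 29240/7)*(-1/175) = sqrt(3249 - 29240/7)*(-1/175) = sqrt(-6497/7)*(-1/175) = (I*sqrt(45479)/7)*(-1/175) = -I*sqrt(45479)/1225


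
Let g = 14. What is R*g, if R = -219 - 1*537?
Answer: -10584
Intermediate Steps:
R = -756 (R = -219 - 537 = -756)
R*g = -756*14 = -10584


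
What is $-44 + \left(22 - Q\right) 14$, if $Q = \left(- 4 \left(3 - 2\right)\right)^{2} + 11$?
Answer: $-114$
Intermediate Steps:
$Q = 27$ ($Q = \left(\left(-4\right) 1\right)^{2} + 11 = \left(-4\right)^{2} + 11 = 16 + 11 = 27$)
$-44 + \left(22 - Q\right) 14 = -44 + \left(22 - 27\right) 14 = -44 - 70 = -114$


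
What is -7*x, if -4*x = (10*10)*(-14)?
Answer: -2450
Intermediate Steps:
x = 350 (x = -10*10*(-14)/4 = -25*(-14) = -¼*(-1400) = 350)
-7*x = -7*350 = -2450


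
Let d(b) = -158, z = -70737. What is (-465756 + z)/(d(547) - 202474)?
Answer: 178831/67544 ≈ 2.6476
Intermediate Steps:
(-465756 + z)/(d(547) - 202474) = (-465756 - 70737)/(-158 - 202474) = -536493/(-202632) = -536493*(-1/202632) = 178831/67544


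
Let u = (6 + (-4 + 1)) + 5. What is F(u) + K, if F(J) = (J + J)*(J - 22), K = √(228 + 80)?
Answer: -224 + 2*√77 ≈ -206.45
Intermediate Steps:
u = 8 (u = (6 - 3) + 5 = 3 + 5 = 8)
K = 2*√77 (K = √308 = 2*√77 ≈ 17.550)
F(J) = 2*J*(-22 + J) (F(J) = (2*J)*(-22 + J) = 2*J*(-22 + J))
F(u) + K = 2*8*(-22 + 8) + 2*√77 = 2*8*(-14) + 2*√77 = -224 + 2*√77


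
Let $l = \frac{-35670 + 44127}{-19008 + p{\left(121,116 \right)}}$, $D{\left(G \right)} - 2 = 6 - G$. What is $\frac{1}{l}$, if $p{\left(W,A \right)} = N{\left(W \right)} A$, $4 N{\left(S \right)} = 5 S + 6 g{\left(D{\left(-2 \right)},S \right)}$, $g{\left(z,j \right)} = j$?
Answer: $\frac{19591}{8457} \approx 2.3165$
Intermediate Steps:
$D{\left(G \right)} = 8 - G$ ($D{\left(G \right)} = 2 - \left(-6 + G\right) = 8 - G$)
$N{\left(S \right)} = \frac{11 S}{4}$ ($N{\left(S \right)} = \frac{5 S + 6 S}{4} = \frac{11 S}{4}$)
$p{\left(W,A \right)} = \frac{11 A W}{4}$ ($p{\left(W,A \right)} = \frac{11 W}{4} A = \frac{11 A W}{4}$)
$l = \frac{8457}{19591}$ ($l = \frac{-35670 + 44127}{-19008 + \frac{11}{4} \cdot 116 \cdot 121} = \frac{8457}{-19008 + 38599} = \frac{8457}{19591} \approx 0.43168$)
$\frac{1}{l} = \frac{1}{\frac{8457}{19591}} = \frac{19591}{8457}$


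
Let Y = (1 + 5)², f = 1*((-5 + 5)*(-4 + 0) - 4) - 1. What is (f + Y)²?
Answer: 961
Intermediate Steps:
f = -5 (f = 1*(0*(-4) - 4) - 1 = 1*(0 - 4) - 1 = 1*(-4) - 1 = -4 - 1 = -5)
Y = 36 (Y = 6² = 36)
(f + Y)² = (-5 + 36)² = 31² = 961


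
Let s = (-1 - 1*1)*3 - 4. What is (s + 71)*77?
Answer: 4697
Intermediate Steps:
s = -10 (s = (-1 - 1)*3 - 4 = -2*3 - 4 = -6 - 4 = -10)
(s + 71)*77 = (-10 + 71)*77 = 61*77 = 4697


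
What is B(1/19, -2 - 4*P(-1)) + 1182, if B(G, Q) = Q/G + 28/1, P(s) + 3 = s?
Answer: 1476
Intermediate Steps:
P(s) = -3 + s
B(G, Q) = 28 + Q/G (B(G, Q) = Q/G + 28*1 = Q/G + 28 = 28 + Q/G)
B(1/19, -2 - 4*P(-1)) + 1182 = (28 + (-2 - 4*(-3 - 1))/(1/19)) + 1182 = (28 + (-2 - 4*(-4))/(1/19)) + 1182 = (28 + (-2 + 16)*19) + 1182 = (28 + 14*19) + 1182 = (28 + 266) + 1182 = 294 + 1182 = 1476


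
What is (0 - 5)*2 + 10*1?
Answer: 0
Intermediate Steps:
(0 - 5)*2 + 10*1 = -5*2 + 10 = -10 + 10 = 0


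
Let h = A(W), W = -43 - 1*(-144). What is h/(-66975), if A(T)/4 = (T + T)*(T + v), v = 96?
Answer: -159176/66975 ≈ -2.3766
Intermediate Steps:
W = 101 (W = -43 + 144 = 101)
A(T) = 8*T*(96 + T) (A(T) = 4*((T + T)*(T + 96)) = 4*((2*T)*(96 + T)) = 4*(2*T*(96 + T)) = 8*T*(96 + T))
h = 159176 (h = 8*101*(96 + 101) = 8*101*197 = 159176)
h/(-66975) = 159176/(-66975) = 159176*(-1/66975) = -159176/66975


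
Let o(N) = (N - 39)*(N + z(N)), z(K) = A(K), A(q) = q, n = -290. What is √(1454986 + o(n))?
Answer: √1645806 ≈ 1282.9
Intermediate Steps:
z(K) = K
o(N) = 2*N*(-39 + N) (o(N) = (N - 39)*(N + N) = (-39 + N)*(2*N) = 2*N*(-39 + N))
√(1454986 + o(n)) = √(1454986 + 2*(-290)*(-39 - 290)) = √(1454986 + 2*(-290)*(-329)) = √(1454986 + 190820) = √1645806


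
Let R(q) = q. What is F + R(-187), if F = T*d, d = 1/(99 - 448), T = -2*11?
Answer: -65241/349 ≈ -186.94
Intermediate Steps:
T = -22
d = -1/349 (d = 1/(-349) = -1/349 ≈ -0.0028653)
F = 22/349 (F = -22*(-1/349) = 22/349 ≈ 0.063037)
F + R(-187) = 22/349 - 187 = -65241/349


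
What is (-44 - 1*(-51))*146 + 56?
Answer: 1078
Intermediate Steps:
(-44 - 1*(-51))*146 + 56 = (-44 + 51)*146 + 56 = 7*146 + 56 = 1022 + 56 = 1078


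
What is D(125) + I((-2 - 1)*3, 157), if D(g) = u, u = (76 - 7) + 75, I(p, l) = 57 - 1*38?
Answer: 163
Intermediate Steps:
I(p, l) = 19 (I(p, l) = 57 - 38 = 19)
u = 144 (u = 69 + 75 = 144)
D(g) = 144
D(125) + I((-2 - 1)*3, 157) = 144 + 19 = 163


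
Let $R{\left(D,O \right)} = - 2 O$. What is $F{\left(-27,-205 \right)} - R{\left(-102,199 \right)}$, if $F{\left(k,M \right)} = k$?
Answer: $371$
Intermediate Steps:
$F{\left(-27,-205 \right)} - R{\left(-102,199 \right)} = -27 - \left(-2\right) 199 = -27 - -398 = -27 + 398 = 371$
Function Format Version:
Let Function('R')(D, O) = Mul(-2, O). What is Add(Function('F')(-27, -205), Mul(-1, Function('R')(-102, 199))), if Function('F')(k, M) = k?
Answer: 371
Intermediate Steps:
Add(Function('F')(-27, -205), Mul(-1, Function('R')(-102, 199))) = Add(-27, Mul(-1, Mul(-2, 199))) = Add(-27, Mul(-1, -398)) = Add(-27, 398) = 371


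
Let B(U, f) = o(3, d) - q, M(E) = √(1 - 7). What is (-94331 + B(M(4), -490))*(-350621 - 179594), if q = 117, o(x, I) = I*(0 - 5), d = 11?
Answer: 50106908145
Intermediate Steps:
o(x, I) = -5*I (o(x, I) = I*(-5) = -5*I)
M(E) = I*√6 (M(E) = √(-6) = I*√6)
B(U, f) = -172 (B(U, f) = -5*11 - 1*117 = -55 - 117 = -172)
(-94331 + B(M(4), -490))*(-350621 - 179594) = (-94331 - 172)*(-350621 - 179594) = -94503*(-530215) = 50106908145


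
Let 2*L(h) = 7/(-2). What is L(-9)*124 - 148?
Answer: -365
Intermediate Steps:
L(h) = -7/4 (L(h) = (7/(-2))/2 = (7*(-½))/2 = (½)*(-7/2) = -7/4)
L(-9)*124 - 148 = -7/4*124 - 148 = -217 - 148 = -365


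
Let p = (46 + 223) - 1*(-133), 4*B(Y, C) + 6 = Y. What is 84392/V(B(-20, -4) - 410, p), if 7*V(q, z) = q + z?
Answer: -1181488/29 ≈ -40741.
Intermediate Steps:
B(Y, C) = -3/2 + Y/4
p = 402 (p = 269 + 133 = 402)
V(q, z) = q/7 + z/7 (V(q, z) = (q + z)/7 = q/7 + z/7)
84392/V(B(-20, -4) - 410, p) = 84392/(((-3/2 + (¼)*(-20)) - 410)/7 + (⅐)*402) = 84392/(((-3/2 - 5) - 410)/7 + 402/7) = 84392/((-13/2 - 410)/7 + 402/7) = 84392/((⅐)*(-833/2) + 402/7) = 84392/(-119/2 + 402/7) = 84392/(-29/14) = 84392*(-14/29) = -1181488/29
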